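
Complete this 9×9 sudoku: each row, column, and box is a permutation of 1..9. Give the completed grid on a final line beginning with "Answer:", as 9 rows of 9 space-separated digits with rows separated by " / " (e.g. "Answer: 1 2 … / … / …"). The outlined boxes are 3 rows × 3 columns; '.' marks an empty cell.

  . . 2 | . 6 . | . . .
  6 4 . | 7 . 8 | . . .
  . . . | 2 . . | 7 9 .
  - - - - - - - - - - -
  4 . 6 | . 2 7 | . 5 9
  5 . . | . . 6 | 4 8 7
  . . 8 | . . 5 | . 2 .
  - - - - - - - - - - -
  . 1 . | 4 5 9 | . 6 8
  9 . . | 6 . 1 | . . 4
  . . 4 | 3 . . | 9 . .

Step 1. [r4c2∈{3}] r4c2's peers cover all but 3, so r4c2=3.
Step 2. [r1c4∈{1,5,9}] 5 has one home in col 4: r1c4, so r1c4=5.
Step 3. [r2c5∈{1,3,9}] r2c5 is the only open cell in box 2 admitting 9 ⇒ r2c5=9.
Step 4. [r3c5∈{1,3,4}] r3c5 is the only open cell in box 2 admitting 1. So r3c5=1.
Step 5. [r4c7∈{1}] nothing but 1 survives at r4c7 ⇒ r4c7=1.
Step 6. [r9c2∈{2,5,6,7,8}] in row 9, 6 fits only at r9c2. So r9c2=6.
Step 7. [r9c9∈{1,2,5}] 5 has one home in row 9: r9c9 ⇒ r9c9=5.
Step 8. [r1c2∈{7,8,9}] 9 has one home in row 1: r1c2, so r1c2=9.
Step 9. [r1c1∈{1,3,7,8}] row 1 places 7 nowhere but r1c1 ⇒ r1c1=7.
Step 10. [r2c3∈{1,3,5}] box 1 places 1 nowhere but r2c3, so r2c3=1.
Step 11. [r2c8∈{3}] only 3 remains possible at r2c8, so r2c8=3.
Step 12. [r8c8∈{7}] nothing but 7 survives at r8c8 ⇒ r8c8=7.
Step 13. [r6c9∈{3,6}] col 9 places 3 nowhere but r6c9 ⇒ r6c9=3.
Step 14. [r6c4∈{1,9}] in row 6, 9 fits only at r6c4 ⇒ r6c4=9.
Step 15. [r8c5∈{8}] r8c5 has the single candidate 8, so r8c5=8.
Step 16. [r1c6∈{3,4}] in row 1, 3 fits only at r1c6 ⇒ r1c6=3.
Step 17. [r3c2∈{5,8}] in col 2, 8 fits only at r3c2, so r3c2=8.
Step 18. [r3c3∈{3,5}] across row 3, 5 lands solely at r3c3. So r3c3=5.
Step 19. [r8c3∈{3}] r8c3's peers cover all but 3 ⇒ r8c3=3.
Step 20. [r8c7∈{2}] r8c7 is down to just 2, so r8c7=2.
Step 21. [r1c9∈{1}] nothing but 1 survives at r1c9 ⇒ r1c9=1.
Step 22. [r9c1∈{2,8}] r9c1 is the only open cell in row 9 admitting 8, so r9c1=8.
Step 23. [r7c3∈{7}] r7c3 has the single candidate 7 ⇒ r7c3=7.
Step 24. [r2c7∈{5}] r2c7 is down to just 5, so r2c7=5.
Step 25. [r5c4∈{1}] nothing but 1 survives at r5c4. So r5c4=1.
Step 26. [r7c1∈{2}] nothing but 2 survives at r7c1, so r7c1=2.
Step 27. [r9c6∈{2}] r9c6 has the single candidate 2, so r9c6=2.
Step 28. [r6c5∈{4}] r6c5 is down to just 4 ⇒ r6c5=4.
Step 29. [r7c7∈{3}] r7c7's peers cover all but 3, so r7c7=3.
Step 30. [r6c7∈{6}] nothing but 6 survives at r6c7. So r6c7=6.
Step 31. [r6c1∈{1}] only 1 remains possible at r6c1. So r6c1=1.
Step 32. [r1c7∈{8}] only 8 remains possible at r1c7. So r1c7=8.
Step 33. [r2c9∈{2}] r2c9's peers cover all but 2 ⇒ r2c9=2.
Step 34. [r6c2∈{7}] r6c2's peers cover all but 7 ⇒ r6c2=7.
Step 35. [r5c3∈{9}] r5c3 is down to just 9, so r5c3=9.
Step 36. [r3c9∈{6}] only 6 remains possible at r3c9, so r3c9=6.
Step 37. [r5c2∈{2}] only 2 remains possible at r5c2. So r5c2=2.
Step 38. [r9c8∈{1}] r9c8's peers cover all but 1 ⇒ r9c8=1.
Step 39. [r5c5∈{3}] r5c5 is down to just 3 ⇒ r5c5=3.
Step 40. [r3c1∈{3}] nothing but 3 survives at r3c1 ⇒ r3c1=3.
Step 41. [r9c5∈{7}] nothing but 7 survives at r9c5. So r9c5=7.
Step 42. [r4c4∈{8}] r4c4 is down to just 8 ⇒ r4c4=8.
Step 43. [r3c6∈{4}] r3c6 has the single candidate 4. So r3c6=4.
Step 44. [r1c8∈{4}] r1c8 has the single candidate 4, so r1c8=4.
Step 45. [r8c2∈{5}] nothing but 5 survives at r8c2 ⇒ r8c2=5.

Answer: 7 9 2 5 6 3 8 4 1 / 6 4 1 7 9 8 5 3 2 / 3 8 5 2 1 4 7 9 6 / 4 3 6 8 2 7 1 5 9 / 5 2 9 1 3 6 4 8 7 / 1 7 8 9 4 5 6 2 3 / 2 1 7 4 5 9 3 6 8 / 9 5 3 6 8 1 2 7 4 / 8 6 4 3 7 2 9 1 5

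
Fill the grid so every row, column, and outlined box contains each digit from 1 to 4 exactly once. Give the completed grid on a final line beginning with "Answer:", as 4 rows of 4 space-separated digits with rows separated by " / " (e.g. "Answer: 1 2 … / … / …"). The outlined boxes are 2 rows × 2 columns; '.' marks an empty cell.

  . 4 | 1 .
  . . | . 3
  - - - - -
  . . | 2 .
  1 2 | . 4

Step 1. [r1c1∈{2,3}] across row 1, 3 lands solely at r1c1. So r1c1=3.
Step 2. [r4c3∈{3}] only 3 remains possible at r4c3. So r4c3=3.
Step 3. [r2c3∈{4}] r2c3 has the single candidate 4. So r2c3=4.
Step 4. [r2c1∈{2}] nothing but 2 survives at r2c1. So r2c1=2.
Step 5. [r1c4∈{2}] nothing but 2 survives at r1c4. So r1c4=2.
Step 6. [r3c1∈{4}] nothing but 4 survives at r3c1. So r3c1=4.
Step 7. [r2c2∈{1}] r2c2 has the single candidate 1 ⇒ r2c2=1.
Step 8. [r3c2∈{3}] only 3 remains possible at r3c2. So r3c2=3.
Step 9. [r3c4∈{1}] r3c4 has the single candidate 1, so r3c4=1.

Answer: 3 4 1 2 / 2 1 4 3 / 4 3 2 1 / 1 2 3 4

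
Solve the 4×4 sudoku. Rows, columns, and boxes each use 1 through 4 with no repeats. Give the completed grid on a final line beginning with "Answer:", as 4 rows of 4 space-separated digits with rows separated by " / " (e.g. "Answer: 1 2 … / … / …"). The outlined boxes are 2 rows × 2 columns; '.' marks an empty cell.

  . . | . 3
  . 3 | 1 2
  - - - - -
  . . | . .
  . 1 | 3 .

Step 1. [r2c1∈{4}] r2c1 is down to just 4, so r2c1=4.
Step 2. [r4c1∈{2}] r4c1 has the single candidate 2, so r4c1=2.
Step 3. [r3c2∈{4}] r3c2's peers cover all but 4 ⇒ r3c2=4.
Step 4. [r3c4∈{1}] nothing but 1 survives at r3c4. So r3c4=1.
Step 5. [r1c2∈{2}] nothing but 2 survives at r1c2 ⇒ r1c2=2.
Step 6. [r4c4∈{4}] r4c4 is down to just 4. So r4c4=4.
Step 7. [r3c3∈{2}] r3c3 has the single candidate 2 ⇒ r3c3=2.
Step 8. [r1c3∈{4}] r1c3's peers cover all but 4 ⇒ r1c3=4.
Step 9. [r1c1∈{1}] r1c1's peers cover all but 1. So r1c1=1.
Step 10. [r3c1∈{3}] r3c1 is down to just 3. So r3c1=3.

Answer: 1 2 4 3 / 4 3 1 2 / 3 4 2 1 / 2 1 3 4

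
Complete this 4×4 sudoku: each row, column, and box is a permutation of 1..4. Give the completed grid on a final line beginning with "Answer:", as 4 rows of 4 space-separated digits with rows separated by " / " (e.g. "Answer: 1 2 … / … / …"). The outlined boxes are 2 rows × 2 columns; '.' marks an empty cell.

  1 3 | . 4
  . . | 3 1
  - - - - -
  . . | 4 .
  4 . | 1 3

Step 1. [r4c2∈{2}] r4c2 is down to just 2. So r4c2=2.
Step 2. [r2c2∈{4}] nothing but 4 survives at r2c2 ⇒ r2c2=4.
Step 3. [r1c3∈{2}] r1c3 has the single candidate 2, so r1c3=2.
Step 4. [r2c1∈{2}] r2c1 has the single candidate 2, so r2c1=2.
Step 5. [r3c1∈{3}] r3c1 has the single candidate 3, so r3c1=3.
Step 6. [r3c4∈{2}] only 2 remains possible at r3c4. So r3c4=2.
Step 7. [r3c2∈{1}] r3c2 has the single candidate 1 ⇒ r3c2=1.

Answer: 1 3 2 4 / 2 4 3 1 / 3 1 4 2 / 4 2 1 3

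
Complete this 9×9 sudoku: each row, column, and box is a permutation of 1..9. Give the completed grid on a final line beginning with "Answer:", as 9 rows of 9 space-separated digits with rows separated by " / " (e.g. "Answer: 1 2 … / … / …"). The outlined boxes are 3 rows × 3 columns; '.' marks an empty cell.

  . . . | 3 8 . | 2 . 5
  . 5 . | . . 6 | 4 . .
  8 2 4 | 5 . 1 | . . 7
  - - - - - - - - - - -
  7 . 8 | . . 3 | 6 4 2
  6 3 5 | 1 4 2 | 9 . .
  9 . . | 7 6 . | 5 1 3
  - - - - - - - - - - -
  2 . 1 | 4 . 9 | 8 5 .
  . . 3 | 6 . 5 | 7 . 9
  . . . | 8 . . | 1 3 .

Step 1. [r9c6∈{7}] r9c6 is down to just 7 ⇒ r9c6=7.
Step 2. [r3c5∈{9}] nothing but 9 survives at r3c5, so r3c5=9.
Step 3. [r9c9∈{4,6}] col 9 places 4 nowhere but r9c9 ⇒ r9c9=4.
Step 4. [r1c1∈{1}] only 1 remains possible at r1c1, so r1c1=1.
Step 5. [r9c5∈{2}] r9c5's peers cover all but 2. So r9c5=2.
Step 6. [r7c2∈{6,7}] 7 has one home in row 7: r7c2 ⇒ r7c2=7.
Step 7. [r1c3∈{6,7,9}] in row 1, 7 fits only at r1c3 ⇒ r1c3=7.
Step 8. [r1c2∈{6,9}] in box 1, 6 fits only at r1c2. So r1c2=6.
Step 9. [r2c3∈{9}] r2c3's peers cover all but 9. So r2c3=9.
Step 10. [r5c9∈{8}] r5c9 has the single candidate 8, so r5c9=8.
Step 11. [r8c2∈{4,8}] 8 has one home in row 8: r8c2, so r8c2=8.
Step 12. [r6c3∈{2}] r6c3 is down to just 2 ⇒ r6c3=2.
Step 13. [r4c4∈{9}] r4c4 has the single candidate 9, so r4c4=9.
Step 14. [r8c1∈{4}] only 4 remains possible at r8c1. So r8c1=4.
Step 15. [r6c2∈{4}] nothing but 4 survives at r6c2 ⇒ r6c2=4.
Step 16. [r3c8∈{6}] nothing but 6 survives at r3c8 ⇒ r3c8=6.
Step 17. [r2c9∈{1}] r2c9 has the single candidate 1 ⇒ r2c9=1.
Step 18. [r1c8∈{9}] only 9 remains possible at r1c8 ⇒ r1c8=9.
Step 19. [r4c5∈{5}] only 5 remains possible at r4c5. So r4c5=5.
Step 20. [r2c8∈{8}] only 8 remains possible at r2c8, so r2c8=8.
Step 21. [r2c1∈{3}] r2c1 has the single candidate 3, so r2c1=3.
Step 22. [r8c8∈{2}] only 2 remains possible at r8c8, so r8c8=2.
Step 23. [r2c4∈{2}] r2c4's peers cover all but 2 ⇒ r2c4=2.
Step 24. [r2c5∈{7}] nothing but 7 survives at r2c5, so r2c5=7.
Step 25. [r7c5∈{3}] r7c5 is down to just 3 ⇒ r7c5=3.
Step 26. [r5c8∈{7}] nothing but 7 survives at r5c8 ⇒ r5c8=7.
Step 27. [r6c6∈{8}] r6c6 is down to just 8. So r6c6=8.
Step 28. [r9c2∈{9}] r9c2 has the single candidate 9, so r9c2=9.
Step 29. [r4c2∈{1}] r4c2 is down to just 1, so r4c2=1.
Step 30. [r8c5∈{1}] r8c5 is down to just 1, so r8c5=1.
Step 31. [r7c9∈{6}] only 6 remains possible at r7c9 ⇒ r7c9=6.
Step 32. [r9c3∈{6}] only 6 remains possible at r9c3. So r9c3=6.
Step 33. [r9c1∈{5}] r9c1 is down to just 5 ⇒ r9c1=5.
Step 34. [r1c6∈{4}] only 4 remains possible at r1c6 ⇒ r1c6=4.
Step 35. [r3c7∈{3}] r3c7 has the single candidate 3, so r3c7=3.

Answer: 1 6 7 3 8 4 2 9 5 / 3 5 9 2 7 6 4 8 1 / 8 2 4 5 9 1 3 6 7 / 7 1 8 9 5 3 6 4 2 / 6 3 5 1 4 2 9 7 8 / 9 4 2 7 6 8 5 1 3 / 2 7 1 4 3 9 8 5 6 / 4 8 3 6 1 5 7 2 9 / 5 9 6 8 2 7 1 3 4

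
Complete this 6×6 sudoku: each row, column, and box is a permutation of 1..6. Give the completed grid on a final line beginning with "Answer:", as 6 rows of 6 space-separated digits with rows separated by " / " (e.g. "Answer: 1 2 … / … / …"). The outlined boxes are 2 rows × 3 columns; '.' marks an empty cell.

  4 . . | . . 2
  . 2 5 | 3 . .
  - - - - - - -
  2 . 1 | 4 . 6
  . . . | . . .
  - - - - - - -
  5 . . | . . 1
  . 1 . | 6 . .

Step 1. [r6c1∈{3}] nothing but 3 survives at r6c1, so r6c1=3.
Step 2. [r4c6∈{3,5}] 3 has one home in col 6: r4c6. So r4c6=3.
Step 3. [r3c5∈{5}] r3c5 has the single candidate 5. So r3c5=5.
Step 4. [r5c4∈{2}] r5c4 is down to just 2. So r5c4=2.
Step 5. [r6c5∈{4}] nothing but 4 survives at r6c5, so r6c5=4.
Step 6. [r4c1∈{6}] r4c1 is down to just 6 ⇒ r4c1=6.
Step 7. [r2c5∈{1,6}] r2c5 is the only open cell in row 2 admitting 6 ⇒ r2c5=6.
Step 8. [r1c5∈{1}] only 1 remains possible at r1c5. So r1c5=1.
Step 9. [r1c3∈{3,6}] 3 has one home in col 3: r1c3 ⇒ r1c3=3.
Step 10. [r4c3∈{4}] nothing but 4 survives at r4c3 ⇒ r4c3=4.
Step 11. [r1c2∈{6}] r1c2 is down to just 6. So r1c2=6.
Step 12. [r2c1∈{1}] r2c1 has the single candidate 1, so r2c1=1.
Step 13. [r6c3∈{2}] r6c3 has the single candidate 2. So r6c3=2.
Step 14. [r4c2∈{5}] r4c2 has the single candidate 5 ⇒ r4c2=5.
Step 15. [r2c6∈{4}] nothing but 4 survives at r2c6 ⇒ r2c6=4.
Step 16. [r5c5∈{3}] r5c5 has the single candidate 3. So r5c5=3.
Step 17. [r6c6∈{5}] r6c6's peers cover all but 5 ⇒ r6c6=5.
Step 18. [r4c5∈{2}] nothing but 2 survives at r4c5, so r4c5=2.
Step 19. [r5c3∈{6}] r5c3 has the single candidate 6 ⇒ r5c3=6.
Step 20. [r3c2∈{3}] r3c2 has the single candidate 3 ⇒ r3c2=3.
Step 21. [r4c4∈{1}] r4c4 has the single candidate 1 ⇒ r4c4=1.
Step 22. [r1c4∈{5}] r1c4 has the single candidate 5, so r1c4=5.
Step 23. [r5c2∈{4}] r5c2's peers cover all but 4. So r5c2=4.

Answer: 4 6 3 5 1 2 / 1 2 5 3 6 4 / 2 3 1 4 5 6 / 6 5 4 1 2 3 / 5 4 6 2 3 1 / 3 1 2 6 4 5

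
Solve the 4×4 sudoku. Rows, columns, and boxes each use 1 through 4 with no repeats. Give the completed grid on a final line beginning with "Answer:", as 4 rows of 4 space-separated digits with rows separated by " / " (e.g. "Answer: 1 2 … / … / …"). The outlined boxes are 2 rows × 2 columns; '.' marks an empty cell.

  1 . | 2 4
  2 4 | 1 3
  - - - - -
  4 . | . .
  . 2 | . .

Step 1. [r3c3∈{3}] only 3 remains possible at r3c3 ⇒ r3c3=3.
Step 2. [r3c2∈{1}] r3c2 is down to just 1 ⇒ r3c2=1.
Step 3. [r4c1∈{3}] only 3 remains possible at r4c1, so r4c1=3.
Step 4. [r3c4∈{2}] r3c4 is down to just 2. So r3c4=2.
Step 5. [r4c4∈{1}] nothing but 1 survives at r4c4 ⇒ r4c4=1.
Step 6. [r1c2∈{3}] r1c2's peers cover all but 3 ⇒ r1c2=3.
Step 7. [r4c3∈{4}] r4c3's peers cover all but 4, so r4c3=4.

Answer: 1 3 2 4 / 2 4 1 3 / 4 1 3 2 / 3 2 4 1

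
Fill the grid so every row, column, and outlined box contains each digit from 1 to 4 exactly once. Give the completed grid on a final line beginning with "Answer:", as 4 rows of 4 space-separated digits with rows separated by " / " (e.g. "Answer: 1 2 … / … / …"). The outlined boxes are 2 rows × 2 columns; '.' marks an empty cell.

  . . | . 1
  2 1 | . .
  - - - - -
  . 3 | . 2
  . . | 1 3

Step 1. [r3c3∈{4}] r3c3 has the single candidate 4, so r3c3=4.
Step 2. [r4c1∈{4}] r4c1 has the single candidate 4. So r4c1=4.
Step 3. [r1c3∈{2,3}] 2 has one home in row 1: r1c3 ⇒ r1c3=2.
Step 4. [r3c1∈{1}] nothing but 1 survives at r3c1. So r3c1=1.
Step 5. [r4c2∈{2}] r4c2's peers cover all but 2 ⇒ r4c2=2.
Step 6. [r2c4∈{4}] r2c4 is down to just 4 ⇒ r2c4=4.
Step 7. [r2c3∈{3}] r2c3 is down to just 3, so r2c3=3.
Step 8. [r1c1∈{3}] r1c1's peers cover all but 3. So r1c1=3.
Step 9. [r1c2∈{4}] nothing but 4 survives at r1c2 ⇒ r1c2=4.

Answer: 3 4 2 1 / 2 1 3 4 / 1 3 4 2 / 4 2 1 3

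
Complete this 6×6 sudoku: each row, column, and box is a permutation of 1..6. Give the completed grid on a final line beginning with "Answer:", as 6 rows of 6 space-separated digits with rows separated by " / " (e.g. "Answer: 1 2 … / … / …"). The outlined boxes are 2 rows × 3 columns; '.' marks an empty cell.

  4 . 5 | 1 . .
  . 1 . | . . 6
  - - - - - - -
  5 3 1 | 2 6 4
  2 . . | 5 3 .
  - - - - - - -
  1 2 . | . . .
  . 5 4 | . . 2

Step 1. [r2c1∈{3}] r2c1 has the single candidate 3. So r2c1=3.
Step 2. [r5c3∈{3,6}] col 3 places 3 nowhere but r5c3, so r5c3=3.
Step 3. [r2c5∈{2,4,5}] r2c5 is the only open cell in row 2 admitting 5 ⇒ r2c5=5.
Step 4. [r5c4∈{4,6}] in row 5, 6 fits only at r5c4. So r5c4=6.
Step 5. [r1c2∈{6}] r1c2 has the single candidate 6. So r1c2=6.
Step 6. [r6c5∈{1}] nothing but 1 survives at r6c5 ⇒ r6c5=1.
Step 7. [r5c6∈{5}] only 5 remains possible at r5c6, so r5c6=5.
Step 8. [r6c1∈{6}] nothing but 6 survives at r6c1, so r6c1=6.
Step 9. [r2c3∈{2}] r2c3 has the single candidate 2, so r2c3=2.
Step 10. [r4c2∈{4}] r4c2 has the single candidate 4 ⇒ r4c2=4.
Step 11. [r5c5∈{4}] r5c5 has the single candidate 4 ⇒ r5c5=4.
Step 12. [r1c5∈{2}] only 2 remains possible at r1c5 ⇒ r1c5=2.
Step 13. [r4c3∈{6}] r4c3's peers cover all but 6, so r4c3=6.
Step 14. [r4c6∈{1}] r4c6 is down to just 1, so r4c6=1.
Step 15. [r1c6∈{3}] r1c6 has the single candidate 3 ⇒ r1c6=3.
Step 16. [r2c4∈{4}] r2c4's peers cover all but 4. So r2c4=4.
Step 17. [r6c4∈{3}] nothing but 3 survives at r6c4, so r6c4=3.

Answer: 4 6 5 1 2 3 / 3 1 2 4 5 6 / 5 3 1 2 6 4 / 2 4 6 5 3 1 / 1 2 3 6 4 5 / 6 5 4 3 1 2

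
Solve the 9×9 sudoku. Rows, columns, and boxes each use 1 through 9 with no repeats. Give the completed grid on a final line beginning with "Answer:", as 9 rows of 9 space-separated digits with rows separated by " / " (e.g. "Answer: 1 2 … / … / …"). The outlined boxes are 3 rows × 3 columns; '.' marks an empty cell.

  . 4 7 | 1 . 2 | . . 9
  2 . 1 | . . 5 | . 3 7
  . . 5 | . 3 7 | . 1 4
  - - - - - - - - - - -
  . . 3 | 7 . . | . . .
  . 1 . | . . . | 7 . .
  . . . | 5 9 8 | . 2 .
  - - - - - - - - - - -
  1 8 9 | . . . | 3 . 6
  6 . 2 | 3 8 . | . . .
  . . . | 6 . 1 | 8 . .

Step 1. [r7c6∈{4}] only 4 remains possible at r7c6 ⇒ r7c6=4.
Step 2. [r9c8∈{4,5,7,9}] 9 has one home in row 9: r9c8, so r9c8=9.
Step 3. [r2c7∈{6}] r2c7's peers cover all but 6 ⇒ r2c7=6.
Step 4. [r5c3∈{4,6,8}] in col 3, 8 fits only at r5c3. So r5c3=8.
Step 5. [r5c1∈{4,5,9}] 9 has one home in row 5: r5c1. So r5c1=9.
Step 6. [r4c5∈{1,2,4,6}] col 5 places 1 nowhere but r4c5, so r4c5=1.
Step 7. [r4c6∈{6}] nothing but 6 survives at r4c6 ⇒ r4c6=6.
Step 8. [r2c4∈{4,8,9}] 8 has one home in row 2: r2c4 ⇒ r2c4=8.
Step 9. [r1c7∈{5}] only 5 remains possible at r1c7 ⇒ r1c7=5.
Step 10. [r9c2∈{3,5,7}] across col 2, 3 lands solely at r9c2 ⇒ r9c2=3.
Step 11. [r7c4∈{2}] nothing but 2 survives at r7c4 ⇒ r7c4=2.
Step 12. [r4c9∈{5,8}] col 9 places 8 nowhere but r4c9. So r4c9=8.
Step 13. [r6c3∈{4,6}] r6c3 is the only open cell in col 3 admitting 6, so r6c3=6.
Step 14. [r6c2∈{7}] nothing but 7 survives at r6c2, so r6c2=7.
Step 15. [r8c2∈{5}] r8c2 is down to just 5. So r8c2=5.
Step 16. [r6c1∈{4}] r6c1 has the single candidate 4 ⇒ r6c1=4.
Step 17. [r5c8∈{4,5,6}] row 5 places 6 nowhere but r5c8, so r5c8=6.
Step 18. [r5c9∈{3,5}] across row 5, 5 lands solely at r5c9. So r5c9=5.
Step 19. [r4c8∈{4}] r4c8 has the single candidate 4 ⇒ r4c8=4.
Step 20. [r9c5∈{5,7}] r9c5 is the only open cell in row 9 admitting 5. So r9c5=5.
Step 21. [r8c9∈{1}] nothing but 1 survives at r8c9, so r8c9=1.
Step 22. [r1c8∈{8}] r1c8 has the single candidate 8. So r1c8=8.
Step 23. [r2c2∈{9}] r2c2 is down to just 9, so r2c2=9.
Step 24. [r7c8∈{5,7}] across row 7, 5 lands solely at r7c8. So r7c8=5.
Step 25. [r2c5∈{4}] nothing but 4 survives at r2c5. So r2c5=4.
Step 26. [r6c9∈{3}] r6c9 has the single candidate 3. So r6c9=3.
Step 27. [r3c1∈{8}] only 8 remains possible at r3c1 ⇒ r3c1=8.
Step 28. [r7c5∈{7}] r7c5 has the single candidate 7 ⇒ r7c5=7.
Step 29. [r3c2∈{6}] r3c2 is down to just 6. So r3c2=6.
Step 30. [r9c9∈{2}] nothing but 2 survives at r9c9, so r9c9=2.
Step 31. [r5c4∈{4}] r5c4's peers cover all but 4, so r5c4=4.
Step 32. [r1c5∈{6}] r1c5 has the single candidate 6. So r1c5=6.
Step 33. [r1c1∈{3}] r1c1 has the single candidate 3, so r1c1=3.
Step 34. [r4c1∈{5}] nothing but 5 survives at r4c1, so r4c1=5.
Step 35. [r8c6∈{9}] r8c6's peers cover all but 9. So r8c6=9.
Step 36. [r3c4∈{9}] r3c4 is down to just 9. So r3c4=9.
Step 37. [r9c3∈{4}] r9c3 is down to just 4, so r9c3=4.
Step 38. [r3c7∈{2}] nothing but 2 survives at r3c7. So r3c7=2.
Step 39. [r5c6∈{3}] r5c6's peers cover all but 3 ⇒ r5c6=3.
Step 40. [r6c7∈{1}] r6c7 has the single candidate 1 ⇒ r6c7=1.
Step 41. [r8c7∈{4}] only 4 remains possible at r8c7. So r8c7=4.
Step 42. [r4c7∈{9}] nothing but 9 survives at r4c7 ⇒ r4c7=9.
Step 43. [r8c8∈{7}] nothing but 7 survives at r8c8, so r8c8=7.
Step 44. [r5c5∈{2}] r5c5 has the single candidate 2 ⇒ r5c5=2.
Step 45. [r9c1∈{7}] only 7 remains possible at r9c1, so r9c1=7.
Step 46. [r4c2∈{2}] r4c2 has the single candidate 2. So r4c2=2.

Answer: 3 4 7 1 6 2 5 8 9 / 2 9 1 8 4 5 6 3 7 / 8 6 5 9 3 7 2 1 4 / 5 2 3 7 1 6 9 4 8 / 9 1 8 4 2 3 7 6 5 / 4 7 6 5 9 8 1 2 3 / 1 8 9 2 7 4 3 5 6 / 6 5 2 3 8 9 4 7 1 / 7 3 4 6 5 1 8 9 2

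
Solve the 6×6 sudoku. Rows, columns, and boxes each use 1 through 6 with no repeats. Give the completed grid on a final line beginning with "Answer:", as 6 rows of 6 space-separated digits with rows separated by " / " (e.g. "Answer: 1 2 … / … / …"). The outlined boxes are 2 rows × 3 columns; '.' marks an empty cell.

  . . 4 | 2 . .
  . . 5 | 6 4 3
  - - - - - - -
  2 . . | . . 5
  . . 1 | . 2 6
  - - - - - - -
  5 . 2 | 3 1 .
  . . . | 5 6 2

Step 1. [r2c1∈{1}] r2c1 has the single candidate 1 ⇒ r2c1=1.
Step 2. [r4c4∈{4}] r4c4's peers cover all but 4. So r4c4=4.
Step 3. [r4c1∈{3}] only 3 remains possible at r4c1. So r4c1=3.
Step 4. [r3c2∈{4,6}] row 3 places 4 nowhere but r3c2 ⇒ r3c2=4.
Step 5. [r1c2∈{3,6}] in row 1, 3 fits only at r1c2. So r1c2=3.
Step 6. [r1c6∈{1}] nothing but 1 survives at r1c6, so r1c6=1.
Step 7. [r6c1∈{4}] only 4 remains possible at r6c1, so r6c1=4.
Step 8. [r3c4∈{1}] only 1 remains possible at r3c4, so r3c4=1.
Step 9. [r2c2∈{2}] r2c2 is down to just 2 ⇒ r2c2=2.
Step 10. [r3c3∈{6}] r3c3's peers cover all but 6, so r3c3=6.
Step 11. [r5c2∈{6}] r5c2 has the single candidate 6 ⇒ r5c2=6.
Step 12. [r4c2∈{5}] r4c2 is down to just 5 ⇒ r4c2=5.
Step 13. [r3c5∈{3}] r3c5's peers cover all but 3 ⇒ r3c5=3.
Step 14. [r6c2∈{1}] r6c2 has the single candidate 1, so r6c2=1.
Step 15. [r1c1∈{6}] r1c1 is down to just 6 ⇒ r1c1=6.
Step 16. [r6c3∈{3}] nothing but 3 survives at r6c3 ⇒ r6c3=3.
Step 17. [r1c5∈{5}] only 5 remains possible at r1c5. So r1c5=5.
Step 18. [r5c6∈{4}] r5c6's peers cover all but 4 ⇒ r5c6=4.

Answer: 6 3 4 2 5 1 / 1 2 5 6 4 3 / 2 4 6 1 3 5 / 3 5 1 4 2 6 / 5 6 2 3 1 4 / 4 1 3 5 6 2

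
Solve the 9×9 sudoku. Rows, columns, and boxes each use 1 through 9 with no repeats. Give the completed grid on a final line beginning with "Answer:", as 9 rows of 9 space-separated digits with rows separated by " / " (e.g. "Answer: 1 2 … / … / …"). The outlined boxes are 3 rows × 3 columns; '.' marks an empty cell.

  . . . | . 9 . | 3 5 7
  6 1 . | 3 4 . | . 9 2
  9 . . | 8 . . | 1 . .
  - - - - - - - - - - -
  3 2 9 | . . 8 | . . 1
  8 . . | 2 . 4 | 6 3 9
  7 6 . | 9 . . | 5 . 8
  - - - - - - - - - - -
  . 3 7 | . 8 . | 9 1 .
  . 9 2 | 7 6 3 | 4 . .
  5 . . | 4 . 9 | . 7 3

Step 1. [r6c3∈{1,4}] 4 has one home in box 4: r6c3, so r6c3=4.
Step 2. [r3c2∈{4,5,7}] in col 2, 7 fits only at r3c2. So r3c2=7.
Step 3. [r7c6∈{2,5}] row 7 places 2 nowhere but r7c6. So r7c6=2.
Step 4. [r3c8∈{4,6}] 6 has one home in col 8: r3c8 ⇒ r3c8=6.
Step 5. [r9c5∈{1}] only 1 remains possible at r9c5, so r9c5=1.
Step 6. [r3c6∈{5}] nothing but 5 survives at r3c6, so r3c6=5.
Step 7. [r9c2∈{8}] r9c2's peers cover all but 8. So r9c2=8.
Step 8. [r2c3∈{5,8}] across row 2, 5 lands solely at r2c3 ⇒ r2c3=5.
Step 9. [r1c4∈{1,6}] across col 4, 1 lands solely at r1c4. So r1c4=1.
Step 10. [r7c4∈{5}] only 5 remains possible at r7c4 ⇒ r7c4=5.
Step 11. [r4c5∈{5,7}] across row 4, 5 lands solely at r4c5, so r4c5=5.
Step 12. [r1c1∈{2,4}] across row 1, 2 lands solely at r1c1 ⇒ r1c1=2.
Step 13. [r3c9∈{4}] only 4 remains possible at r3c9, so r3c9=4.
Step 14. [r4c7∈{7}] r4c7 has the single candidate 7, so r4c7=7.
Step 15. [r8c8∈{8}] nothing but 8 survives at r8c8. So r8c8=8.
Step 16. [r3c3∈{3}] r3c3 is down to just 3, so r3c3=3.
Step 17. [r7c1∈{4}] r7c1's peers cover all but 4 ⇒ r7c1=4.
Step 18. [r4c8∈{4}] r4c8 is down to just 4 ⇒ r4c8=4.
Step 19. [r2c6∈{7}] nothing but 7 survives at r2c6 ⇒ r2c6=7.
Step 20. [r1c2∈{4}] only 4 remains possible at r1c2, so r1c2=4.
Step 21. [r7c9∈{6}] only 6 remains possible at r7c9, so r7c9=6.
Step 22. [r8c9∈{5}] r8c9 is down to just 5. So r8c9=5.
Step 23. [r6c5∈{3}] nothing but 3 survives at r6c5, so r6c5=3.
Step 24. [r6c6∈{1}] r6c6 has the single candidate 1 ⇒ r6c6=1.
Step 25. [r1c6∈{6}] nothing but 6 survives at r1c6 ⇒ r1c6=6.
Step 26. [r4c4∈{6}] r4c4's peers cover all but 6. So r4c4=6.
Step 27. [r1c3∈{8}] r1c3's peers cover all but 8 ⇒ r1c3=8.
Step 28. [r9c7∈{2}] r9c7's peers cover all but 2 ⇒ r9c7=2.
Step 29. [r9c3∈{6}] r9c3 has the single candidate 6, so r9c3=6.
Step 30. [r8c1∈{1}] nothing but 1 survives at r8c1 ⇒ r8c1=1.
Step 31. [r5c3∈{1}] r5c3 has the single candidate 1. So r5c3=1.
Step 32. [r5c5∈{7}] r5c5's peers cover all but 7 ⇒ r5c5=7.
Step 33. [r2c7∈{8}] r2c7 is down to just 8 ⇒ r2c7=8.
Step 34. [r5c2∈{5}] only 5 remains possible at r5c2 ⇒ r5c2=5.
Step 35. [r3c5∈{2}] r3c5 has the single candidate 2. So r3c5=2.
Step 36. [r6c8∈{2}] only 2 remains possible at r6c8 ⇒ r6c8=2.

Answer: 2 4 8 1 9 6 3 5 7 / 6 1 5 3 4 7 8 9 2 / 9 7 3 8 2 5 1 6 4 / 3 2 9 6 5 8 7 4 1 / 8 5 1 2 7 4 6 3 9 / 7 6 4 9 3 1 5 2 8 / 4 3 7 5 8 2 9 1 6 / 1 9 2 7 6 3 4 8 5 / 5 8 6 4 1 9 2 7 3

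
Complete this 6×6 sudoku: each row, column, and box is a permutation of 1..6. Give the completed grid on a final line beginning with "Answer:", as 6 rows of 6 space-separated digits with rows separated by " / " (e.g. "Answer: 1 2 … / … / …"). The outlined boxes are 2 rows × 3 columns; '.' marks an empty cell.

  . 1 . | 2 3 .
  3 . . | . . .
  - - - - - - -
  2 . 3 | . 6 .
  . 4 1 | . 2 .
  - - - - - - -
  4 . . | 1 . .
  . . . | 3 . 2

Step 1. [r3c2∈{5}] r3c2 has the single candidate 5, so r3c2=5.
Step 2. [r2c4∈{4,5,6}] 6 has one home in col 4: r2c4, so r2c4=6.
Step 3. [r6c2∈{6}] only 6 remains possible at r6c2, so r6c2=6.
Step 4. [r6c3∈{5}] r6c3 has the single candidate 5, so r6c3=5.
Step 5. [r2c5∈{1,4,5}] across col 5, 1 lands solely at r2c5 ⇒ r2c5=1.
Step 6. [r2c6∈{4,5}] across row 2, 5 lands solely at r2c6 ⇒ r2c6=5.
Step 7. [r2c3∈{2,4}] in row 2, 4 fits only at r2c3. So r2c3=4.
Step 8. [r3c6∈{1,4}] r3c6 is the only open cell in row 3 admitting 1 ⇒ r3c6=1.
Step 9. [r4c1∈{6}] r4c1 is down to just 6. So r4c1=6.
Step 10. [r5c3∈{2}] nothing but 2 survives at r5c3 ⇒ r5c3=2.
Step 11. [r5c2∈{3}] r5c2's peers cover all but 3. So r5c2=3.
Step 12. [r1c6∈{4}] r1c6 has the single candidate 4. So r1c6=4.
Step 13. [r1c3∈{6}] r1c3 is down to just 6, so r1c3=6.
Step 14. [r3c4∈{4}] only 4 remains possible at r3c4. So r3c4=4.
Step 15. [r1c1∈{5}] nothing but 5 survives at r1c1 ⇒ r1c1=5.
Step 16. [r5c6∈{6}] r5c6 has the single candidate 6 ⇒ r5c6=6.
Step 17. [r6c5∈{4}] r6c5's peers cover all but 4, so r6c5=4.
Step 18. [r4c6∈{3}] only 3 remains possible at r4c6, so r4c6=3.
Step 19. [r6c1∈{1}] r6c1 has the single candidate 1. So r6c1=1.
Step 20. [r5c5∈{5}] only 5 remains possible at r5c5. So r5c5=5.
Step 21. [r4c4∈{5}] r4c4 is down to just 5, so r4c4=5.
Step 22. [r2c2∈{2}] nothing but 2 survives at r2c2 ⇒ r2c2=2.

Answer: 5 1 6 2 3 4 / 3 2 4 6 1 5 / 2 5 3 4 6 1 / 6 4 1 5 2 3 / 4 3 2 1 5 6 / 1 6 5 3 4 2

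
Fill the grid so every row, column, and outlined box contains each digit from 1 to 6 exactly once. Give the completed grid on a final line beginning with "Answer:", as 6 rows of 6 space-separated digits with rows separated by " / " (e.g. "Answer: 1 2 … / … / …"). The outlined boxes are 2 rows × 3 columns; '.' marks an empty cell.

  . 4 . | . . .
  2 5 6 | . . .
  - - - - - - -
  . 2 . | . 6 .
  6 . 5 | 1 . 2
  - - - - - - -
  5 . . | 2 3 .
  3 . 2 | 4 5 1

Step 1. [r2c4∈{3}] nothing but 3 survives at r2c4. So r2c4=3.
Step 2. [r1c1∈{1}] only 1 remains possible at r1c1, so r1c1=1.
Step 3. [r3c3∈{1,3,4}] row 3 places 1 nowhere but r3c3, so r3c3=1.
Step 4. [r4c5∈{4}] nothing but 4 survives at r4c5, so r4c5=4.
Step 5. [r3c4∈{5}] r3c4 is down to just 5. So r3c4=5.
Step 6. [r5c6∈{6}] r5c6 has the single candidate 6 ⇒ r5c6=6.
Step 7. [r3c1∈{4}] only 4 remains possible at r3c1, so r3c1=4.
Step 8. [r2c5∈{1}] r2c5's peers cover all but 1 ⇒ r2c5=1.
Step 9. [r4c2∈{3}] r4c2 has the single candidate 3. So r4c2=3.
Step 10. [r5c2∈{1}] r5c2 has the single candidate 1. So r5c2=1.
Step 11. [r1c3∈{3}] r1c3's peers cover all but 3 ⇒ r1c3=3.
Step 12. [r3c6∈{3}] r3c6's peers cover all but 3, so r3c6=3.
Step 13. [r1c5∈{2}] r1c5 has the single candidate 2, so r1c5=2.
Step 14. [r5c3∈{4}] only 4 remains possible at r5c3 ⇒ r5c3=4.
Step 15. [r6c2∈{6}] r6c2's peers cover all but 6. So r6c2=6.
Step 16. [r1c6∈{5}] only 5 remains possible at r1c6, so r1c6=5.
Step 17. [r2c6∈{4}] r2c6's peers cover all but 4. So r2c6=4.
Step 18. [r1c4∈{6}] only 6 remains possible at r1c4 ⇒ r1c4=6.

Answer: 1 4 3 6 2 5 / 2 5 6 3 1 4 / 4 2 1 5 6 3 / 6 3 5 1 4 2 / 5 1 4 2 3 6 / 3 6 2 4 5 1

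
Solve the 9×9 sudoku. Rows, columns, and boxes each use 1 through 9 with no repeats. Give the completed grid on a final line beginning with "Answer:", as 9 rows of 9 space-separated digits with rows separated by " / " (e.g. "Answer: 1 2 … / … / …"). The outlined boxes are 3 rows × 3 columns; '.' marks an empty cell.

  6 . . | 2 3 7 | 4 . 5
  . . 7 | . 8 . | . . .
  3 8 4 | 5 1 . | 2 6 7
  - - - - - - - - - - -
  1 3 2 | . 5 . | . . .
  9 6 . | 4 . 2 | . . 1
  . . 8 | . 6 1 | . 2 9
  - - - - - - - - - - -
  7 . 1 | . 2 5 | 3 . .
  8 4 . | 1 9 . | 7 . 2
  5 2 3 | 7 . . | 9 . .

Step 1. [r1c8∈{1,8,9}] row 1 places 8 nowhere but r1c8, so r1c8=8.
Step 2. [r2c8∈{1,3,9}] r2c8 is the only open cell in col 8 admitting 9, so r2c8=9.
Step 3. [r7c8∈{4}] only 4 remains possible at r7c8 ⇒ r7c8=4.
Step 4. [r6c7∈{5}] r6c7's peers cover all but 5 ⇒ r6c7=5.
Step 5. [r1c2∈{1,9}] in row 1, 1 fits only at r1c2, so r1c2=1.
Step 6. [r4c7∈{6,8}] in col 7, 6 fits only at r4c7 ⇒ r4c7=6.
Step 7. [r4c4∈{8,9}] across col 4, 9 lands solely at r4c4 ⇒ r4c4=9.
Step 8. [r7c4∈{6,8}] r7c4 is the only open cell in col 4 admitting 8. So r7c4=8.
Step 9. [r2c6∈{4,6}] row 2 places 4 nowhere but r2c6 ⇒ r2c6=4.
Step 10. [r9c6∈{6}] nothing but 6 survives at r9c6. So r9c6=6.
Step 11. [r4c8∈{7}] r4c8 is down to just 7. So r4c8=7.
Step 12. [r4c9∈{4,8}] row 4 places 4 nowhere but r4c9 ⇒ r4c9=4.
Step 13. [r7c2∈{9}] r7c2's peers cover all but 9. So r7c2=9.
Step 14. [r2c4∈{6}] r2c4's peers cover all but 6, so r2c4=6.
Step 15. [r5c8∈{3}] r5c8 is down to just 3, so r5c8=3.
Step 16. [r9c8∈{1}] r9c8 is down to just 1, so r9c8=1.
Step 17. [r1c3∈{9}] r1c3 is down to just 9 ⇒ r1c3=9.
Step 18. [r2c9∈{3}] r2c9 is down to just 3, so r2c9=3.
Step 19. [r8c8∈{5}] r8c8 has the single candidate 5. So r8c8=5.
Step 20. [r3c6∈{9}] r3c6 is down to just 9 ⇒ r3c6=9.
Step 21. [r5c3∈{5}] r5c3 is down to just 5 ⇒ r5c3=5.
Step 22. [r6c1∈{4}] nothing but 4 survives at r6c1. So r6c1=4.
Step 23. [r9c5∈{4}] r9c5 has the single candidate 4 ⇒ r9c5=4.
Step 24. [r8c3∈{6}] r8c3's peers cover all but 6 ⇒ r8c3=6.
Step 25. [r5c7∈{8}] r5c7 has the single candidate 8. So r5c7=8.
Step 26. [r4c6∈{8}] r4c6's peers cover all but 8, so r4c6=8.
Step 27. [r9c9∈{8}] r9c9 has the single candidate 8. So r9c9=8.
Step 28. [r5c5∈{7}] nothing but 7 survives at r5c5, so r5c5=7.
Step 29. [r2c1∈{2}] only 2 remains possible at r2c1 ⇒ r2c1=2.
Step 30. [r6c2∈{7}] r6c2 is down to just 7, so r6c2=7.
Step 31. [r7c9∈{6}] r7c9 has the single candidate 6. So r7c9=6.
Step 32. [r6c4∈{3}] nothing but 3 survives at r6c4 ⇒ r6c4=3.
Step 33. [r2c2∈{5}] only 5 remains possible at r2c2. So r2c2=5.
Step 34. [r8c6∈{3}] r8c6 is down to just 3, so r8c6=3.
Step 35. [r2c7∈{1}] r2c7 has the single candidate 1 ⇒ r2c7=1.

Answer: 6 1 9 2 3 7 4 8 5 / 2 5 7 6 8 4 1 9 3 / 3 8 4 5 1 9 2 6 7 / 1 3 2 9 5 8 6 7 4 / 9 6 5 4 7 2 8 3 1 / 4 7 8 3 6 1 5 2 9 / 7 9 1 8 2 5 3 4 6 / 8 4 6 1 9 3 7 5 2 / 5 2 3 7 4 6 9 1 8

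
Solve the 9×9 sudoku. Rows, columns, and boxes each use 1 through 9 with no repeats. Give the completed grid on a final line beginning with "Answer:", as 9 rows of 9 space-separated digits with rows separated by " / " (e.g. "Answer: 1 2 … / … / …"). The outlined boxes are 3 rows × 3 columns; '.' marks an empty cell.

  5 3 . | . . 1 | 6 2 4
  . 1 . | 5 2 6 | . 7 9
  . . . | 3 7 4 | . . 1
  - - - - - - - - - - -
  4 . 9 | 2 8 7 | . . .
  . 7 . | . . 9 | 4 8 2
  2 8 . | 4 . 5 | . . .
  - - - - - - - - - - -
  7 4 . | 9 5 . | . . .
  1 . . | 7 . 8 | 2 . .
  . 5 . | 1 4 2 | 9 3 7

Step 1. [r4c2∈{6}] r4c2's peers cover all but 6 ⇒ r4c2=6.
Step 2. [r2c1∈{8}] only 8 remains possible at r2c1 ⇒ r2c1=8.
Step 3. [r8c5∈{3,6}] box 8 places 6 nowhere but r8c5 ⇒ r8c5=6.
Step 4. [r7c3∈{2,3,6,8}] r7c3 is the only open cell in row 7 admitting 2, so r7c3=2.
Step 5. [r3c8∈{5}] r3c8 has the single candidate 5. So r3c8=5.
Step 6. [r4c8∈{1}] r4c8 has the single candidate 1 ⇒ r4c8=1.
Step 7. [r5c1∈{3}] nothing but 3 survives at r5c1, so r5c1=3.
Step 8. [r6c5∈{1,3}] col 5 places 3 nowhere but r6c5, so r6c5=3.
Step 9. [r4c7∈{3,5}] in col 7, 5 fits only at r4c7, so r4c7=5.
Step 10. [r7c9∈{6,8}] across col 9, 8 lands solely at r7c9, so r7c9=8.
Step 11. [r9c1∈{6}] r9c1 is down to just 6. So r9c1=6.
Step 12. [r6c9∈{6}] r6c9's peers cover all but 6. So r6c9=6.
Step 13. [r3c2∈{2,9}] 2 has one home in row 3: r3c2. So r3c2=2.
Step 14. [r5c3∈{1,5}] r5c3 is the only open cell in row 5 admitting 5 ⇒ r5c3=5.
Step 15. [r9c3∈{8}] only 8 remains possible at r9c3 ⇒ r9c3=8.
Step 16. [r6c8∈{9}] r6c8 is down to just 9 ⇒ r6c8=9.
Step 17. [r1c3∈{7}] nothing but 7 survives at r1c3. So r1c3=7.
Step 18. [r5c4∈{6}] r5c4's peers cover all but 6, so r5c4=6.
Step 19. [r3c7∈{8}] only 8 remains possible at r3c7. So r3c7=8.
Step 20. [r7c7∈{1}] r7c7 is down to just 1, so r7c7=1.
Step 21. [r2c7∈{3}] only 3 remains possible at r2c7, so r2c7=3.
Step 22. [r8c9∈{5}] only 5 remains possible at r8c9, so r8c9=5.
Step 23. [r1c4∈{8}] r1c4 has the single candidate 8, so r1c4=8.
Step 24. [r4c9∈{3}] r4c9's peers cover all but 3, so r4c9=3.
Step 25. [r2c3∈{4}] r2c3 is down to just 4, so r2c3=4.
Step 26. [r8c8∈{4}] r8c8's peers cover all but 4 ⇒ r8c8=4.
Step 27. [r1c5∈{9}] nothing but 9 survives at r1c5, so r1c5=9.
Step 28. [r6c7∈{7}] r6c7 is down to just 7 ⇒ r6c7=7.
Step 29. [r7c8∈{6}] r7c8's peers cover all but 6, so r7c8=6.
Step 30. [r5c5∈{1}] r5c5 has the single candidate 1, so r5c5=1.
Step 31. [r6c3∈{1}] r6c3 is down to just 1. So r6c3=1.
Step 32. [r3c3∈{6}] r3c3 is down to just 6 ⇒ r3c3=6.
Step 33. [r8c3∈{3}] r8c3 has the single candidate 3 ⇒ r8c3=3.
Step 34. [r3c1∈{9}] r3c1's peers cover all but 9, so r3c1=9.
Step 35. [r8c2∈{9}] r8c2 is down to just 9 ⇒ r8c2=9.
Step 36. [r7c6∈{3}] r7c6 is down to just 3. So r7c6=3.

Answer: 5 3 7 8 9 1 6 2 4 / 8 1 4 5 2 6 3 7 9 / 9 2 6 3 7 4 8 5 1 / 4 6 9 2 8 7 5 1 3 / 3 7 5 6 1 9 4 8 2 / 2 8 1 4 3 5 7 9 6 / 7 4 2 9 5 3 1 6 8 / 1 9 3 7 6 8 2 4 5 / 6 5 8 1 4 2 9 3 7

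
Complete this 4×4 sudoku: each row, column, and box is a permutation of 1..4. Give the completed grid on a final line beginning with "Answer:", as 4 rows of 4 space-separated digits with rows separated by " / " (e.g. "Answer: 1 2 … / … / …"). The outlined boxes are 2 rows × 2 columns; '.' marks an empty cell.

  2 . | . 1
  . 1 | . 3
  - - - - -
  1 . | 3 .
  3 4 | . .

Step 1. [r4c4∈{2}] r4c4 is down to just 2, so r4c4=2.
Step 2. [r2c1∈{4}] r2c1 is down to just 4, so r2c1=4.
Step 3. [r2c3∈{2}] r2c3's peers cover all but 2, so r2c3=2.
Step 4. [r3c4∈{4}] only 4 remains possible at r3c4 ⇒ r3c4=4.
Step 5. [r3c2∈{2}] only 2 remains possible at r3c2 ⇒ r3c2=2.
Step 6. [r1c2∈{3}] nothing but 3 survives at r1c2 ⇒ r1c2=3.
Step 7. [r4c3∈{1}] only 1 remains possible at r4c3, so r4c3=1.
Step 8. [r1c3∈{4}] only 4 remains possible at r1c3, so r1c3=4.

Answer: 2 3 4 1 / 4 1 2 3 / 1 2 3 4 / 3 4 1 2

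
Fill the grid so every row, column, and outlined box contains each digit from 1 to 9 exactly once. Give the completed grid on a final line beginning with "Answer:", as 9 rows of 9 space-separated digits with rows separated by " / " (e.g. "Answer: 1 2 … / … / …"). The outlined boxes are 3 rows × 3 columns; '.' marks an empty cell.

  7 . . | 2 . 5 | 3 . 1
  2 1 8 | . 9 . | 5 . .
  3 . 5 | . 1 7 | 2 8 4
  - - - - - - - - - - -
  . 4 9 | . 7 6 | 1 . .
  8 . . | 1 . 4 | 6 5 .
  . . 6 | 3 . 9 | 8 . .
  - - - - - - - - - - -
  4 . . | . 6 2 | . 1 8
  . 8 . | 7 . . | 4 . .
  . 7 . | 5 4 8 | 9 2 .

Step 1. [r7c3∈{3}] r7c3 is down to just 3 ⇒ r7c3=3.
Step 2. [r9c9∈{3,6}] r9c9 is the only open cell in row 9 admitting 3, so r9c9=3.
Step 3. [r5c5∈{2}] only 2 remains possible at r5c5. So r5c5=2.
Step 4. [r8c8∈{6}] r8c8 is down to just 6. So r8c8=6.
Step 5. [r8c6∈{1,3}] in col 6, 1 fits only at r8c6. So r8c6=1.
Step 6. [r3c2∈{6,9}] across row 3, 9 lands solely at r3c2. So r3c2=9.
Step 7. [r4c1∈{5}] only 5 remains possible at r4c1, so r4c1=5.
Step 8. [r2c8∈{7}] only 7 remains possible at r2c8 ⇒ r2c8=7.
Step 9. [r6c9∈{2,7}] 7 has one home in row 6: r6c9, so r6c9=7.
Step 10. [r2c4∈{4,6}] r2c4 is the only open cell in row 2 admitting 4. So r2c4=4.
Step 11. [r9c3∈{1}] r9c3's peers cover all but 1, so r9c3=1.
Step 12. [r3c4∈{6}] nothing but 6 survives at r3c4. So r3c4=6.
Step 13. [r6c2∈{2}] r6c2's peers cover all but 2 ⇒ r6c2=2.
Step 14. [r8c3∈{2}] r8c3 is down to just 2, so r8c3=2.
Step 15. [r8c5∈{3}] nothing but 3 survives at r8c5. So r8c5=3.
Step 16. [r7c7∈{7}] only 7 remains possible at r7c7. So r7c7=7.
Step 17. [r9c1∈{6}] r9c1 has the single candidate 6. So r9c1=6.
Step 18. [r8c9∈{5}] nothing but 5 survives at r8c9 ⇒ r8c9=5.
Step 19. [r1c2∈{6}] r1c2 is down to just 6, so r1c2=6.
Step 20. [r4c4∈{8}] r4c4's peers cover all but 8, so r4c4=8.
Step 21. [r7c4∈{9}] only 9 remains possible at r7c4 ⇒ r7c4=9.
Step 22. [r6c5∈{5}] only 5 remains possible at r6c5. So r6c5=5.
Step 23. [r6c8∈{4}] r6c8 is down to just 4 ⇒ r6c8=4.
Step 24. [r1c8∈{9}] only 9 remains possible at r1c8 ⇒ r1c8=9.
Step 25. [r1c3∈{4}] r1c3 is down to just 4 ⇒ r1c3=4.
Step 26. [r4c8∈{3}] r4c8 is down to just 3. So r4c8=3.
Step 27. [r4c9∈{2}] nothing but 2 survives at r4c9. So r4c9=2.
Step 28. [r5c9∈{9}] r5c9 has the single candidate 9. So r5c9=9.
Step 29. [r1c5∈{8}] r1c5 is down to just 8. So r1c5=8.
Step 30. [r6c1∈{1}] r6c1's peers cover all but 1. So r6c1=1.
Step 31. [r2c6∈{3}] only 3 remains possible at r2c6, so r2c6=3.
Step 32. [r5c3∈{7}] r5c3's peers cover all but 7. So r5c3=7.
Step 33. [r7c2∈{5}] r7c2's peers cover all but 5, so r7c2=5.
Step 34. [r8c1∈{9}] only 9 remains possible at r8c1 ⇒ r8c1=9.
Step 35. [r5c2∈{3}] only 3 remains possible at r5c2 ⇒ r5c2=3.
Step 36. [r2c9∈{6}] only 6 remains possible at r2c9 ⇒ r2c9=6.

Answer: 7 6 4 2 8 5 3 9 1 / 2 1 8 4 9 3 5 7 6 / 3 9 5 6 1 7 2 8 4 / 5 4 9 8 7 6 1 3 2 / 8 3 7 1 2 4 6 5 9 / 1 2 6 3 5 9 8 4 7 / 4 5 3 9 6 2 7 1 8 / 9 8 2 7 3 1 4 6 5 / 6 7 1 5 4 8 9 2 3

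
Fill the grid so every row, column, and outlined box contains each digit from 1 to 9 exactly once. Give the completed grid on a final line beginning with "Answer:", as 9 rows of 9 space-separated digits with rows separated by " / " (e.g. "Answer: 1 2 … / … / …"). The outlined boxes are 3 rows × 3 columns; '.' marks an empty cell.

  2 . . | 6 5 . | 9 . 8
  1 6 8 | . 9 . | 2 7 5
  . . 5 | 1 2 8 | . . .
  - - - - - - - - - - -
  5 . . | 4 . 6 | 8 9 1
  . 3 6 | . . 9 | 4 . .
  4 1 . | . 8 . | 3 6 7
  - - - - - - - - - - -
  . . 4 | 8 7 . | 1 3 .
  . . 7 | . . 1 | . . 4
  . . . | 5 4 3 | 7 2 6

Step 1. [r6c4∈{2}] nothing but 2 survives at r6c4, so r6c4=2.
Step 2. [r8c2∈{2,5,8,9}] r8c2 is the only open cell in row 8 admitting 2 ⇒ r8c2=2.
Step 3. [r8c1∈{3,6,8,9}] across row 8, 3 lands solely at r8c1, so r8c1=3.
Step 4. [r4c2∈{7}] r4c2 is down to just 7 ⇒ r4c2=7.
Step 5. [r1c2∈{4}] only 4 remains possible at r1c2 ⇒ r1c2=4.
Step 6. [r3c2∈{9}] only 9 remains possible at r3c2, so r3c2=9.
Step 7. [r9c3∈{1,9}] row 9 places 1 nowhere but r9c3. So r9c3=1.
Step 8. [r9c1∈{8,9}] row 9 places 9 nowhere but r9c1. So r9c1=9.
Step 9. [r5c8∈{5}] r5c8 is down to just 5 ⇒ r5c8=5.
Step 10. [r1c8∈{1}] r1c8's peers cover all but 1, so r1c8=1.
Step 11. [r3c9∈{3}] r3c9 has the single candidate 3, so r3c9=3.
Step 12. [r6c6∈{5}] r6c6's peers cover all but 5 ⇒ r6c6=5.
Step 13. [r5c9∈{2}] r5c9 is down to just 2. So r5c9=2.
Step 14. [r1c6∈{7}] nothing but 7 survives at r1c6 ⇒ r1c6=7.
Step 15. [r4c3∈{2}] only 2 remains possible at r4c3, so r4c3=2.
Step 16. [r8c7∈{5}] r8c7 is down to just 5 ⇒ r8c7=5.
Step 17. [r3c8∈{4}] r3c8 is down to just 4, so r3c8=4.
Step 18. [r8c4∈{9}] nothing but 9 survives at r8c4, so r8c4=9.
Step 19. [r7c9∈{9}] r7c9's peers cover all but 9 ⇒ r7c9=9.
Step 20. [r9c2∈{8}] r9c2 has the single candidate 8, so r9c2=8.
Step 21. [r2c6∈{4}] only 4 remains possible at r2c6. So r2c6=4.
Step 22. [r8c5∈{6}] nothing but 6 survives at r8c5 ⇒ r8c5=6.
Step 23. [r8c8∈{8}] r8c8's peers cover all but 8. So r8c8=8.
Step 24. [r6c3∈{9}] r6c3 has the single candidate 9, so r6c3=9.
Step 25. [r5c5∈{1}] r5c5 is down to just 1, so r5c5=1.
Step 26. [r3c7∈{6}] nothing but 6 survives at r3c7. So r3c7=6.
Step 27. [r7c6∈{2}] r7c6 is down to just 2, so r7c6=2.
Step 28. [r5c1∈{8}] nothing but 8 survives at r5c1, so r5c1=8.
Step 29. [r7c2∈{5}] r7c2 is down to just 5, so r7c2=5.
Step 30. [r4c5∈{3}] nothing but 3 survives at r4c5. So r4c5=3.
Step 31. [r2c4∈{3}] nothing but 3 survives at r2c4. So r2c4=3.
Step 32. [r5c4∈{7}] nothing but 7 survives at r5c4, so r5c4=7.
Step 33. [r1c3∈{3}] r1c3 is down to just 3 ⇒ r1c3=3.
Step 34. [r7c1∈{6}] r7c1 is down to just 6. So r7c1=6.
Step 35. [r3c1∈{7}] nothing but 7 survives at r3c1. So r3c1=7.

Answer: 2 4 3 6 5 7 9 1 8 / 1 6 8 3 9 4 2 7 5 / 7 9 5 1 2 8 6 4 3 / 5 7 2 4 3 6 8 9 1 / 8 3 6 7 1 9 4 5 2 / 4 1 9 2 8 5 3 6 7 / 6 5 4 8 7 2 1 3 9 / 3 2 7 9 6 1 5 8 4 / 9 8 1 5 4 3 7 2 6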